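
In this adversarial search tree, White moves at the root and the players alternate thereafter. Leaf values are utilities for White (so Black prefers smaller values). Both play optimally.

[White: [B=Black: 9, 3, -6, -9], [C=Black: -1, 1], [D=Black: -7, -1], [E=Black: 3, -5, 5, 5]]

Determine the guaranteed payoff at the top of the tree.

-1

B (Black): min(9, 3, -6, -9) = -9
C (Black): min(-1, 1) = -1
D (Black): min(-7, -1) = -7
E (Black): min(3, -5, 5, 5) = -5
Root (White): max(-9, -1, -7, -5) = -1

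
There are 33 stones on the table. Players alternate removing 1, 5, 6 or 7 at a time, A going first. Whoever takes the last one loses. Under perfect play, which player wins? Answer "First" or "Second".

First

Mark each pile size as W (mover wins) or L (mover loses):
i:   0  1  2  3  4  5  6  7  8  9 10 11 12 13 14 15 16 17 18 19 20 21 22 23 24 25 26 27 28 29 30 31 32 33
     W  L  W  L  W  L  W  W  W  W  W  W  W  L  W  L  W  L  W  W  W  W  W  W  W  L  W  L  W  L  W  W  W  W
Position 33 is W, so the first player wins.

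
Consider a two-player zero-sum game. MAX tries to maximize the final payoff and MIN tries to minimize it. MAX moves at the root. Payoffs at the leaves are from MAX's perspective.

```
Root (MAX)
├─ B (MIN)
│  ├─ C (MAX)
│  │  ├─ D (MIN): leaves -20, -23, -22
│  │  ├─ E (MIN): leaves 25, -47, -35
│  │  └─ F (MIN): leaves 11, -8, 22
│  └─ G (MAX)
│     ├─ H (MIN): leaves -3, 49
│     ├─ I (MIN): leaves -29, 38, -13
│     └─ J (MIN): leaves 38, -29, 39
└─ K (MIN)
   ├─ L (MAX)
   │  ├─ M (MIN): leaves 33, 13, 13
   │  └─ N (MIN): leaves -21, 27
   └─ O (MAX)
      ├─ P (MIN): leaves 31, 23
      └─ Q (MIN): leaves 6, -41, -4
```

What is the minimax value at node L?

13

M: min(33, 13, 13) = 13
N: min(-21, 27) = -21
L: max(13, -21) = 13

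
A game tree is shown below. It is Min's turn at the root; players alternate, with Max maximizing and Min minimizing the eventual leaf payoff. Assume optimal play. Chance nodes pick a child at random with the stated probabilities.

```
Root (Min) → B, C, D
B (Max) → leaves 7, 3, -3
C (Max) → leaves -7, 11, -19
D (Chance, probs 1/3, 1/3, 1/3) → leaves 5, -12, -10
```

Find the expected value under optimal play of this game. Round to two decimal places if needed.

B (Max): max(7, 3, -3) = 7
C (Max): max(-7, 11, -19) = 11
D (Chance): 1/3·5 + 1/3·-12 + 1/3·-10 = -5.67
Root (Min): min(7, 11, -5.67) = -5.67

-5.67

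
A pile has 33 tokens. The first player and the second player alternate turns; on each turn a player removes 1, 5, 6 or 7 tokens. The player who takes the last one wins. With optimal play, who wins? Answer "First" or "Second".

Compute winning (W) and losing (L) positions by backward induction:
i:   0  1  2  3  4  5  6  7  8  9 10 11 12 13 14 15 16 17 18 19 20 21 22 23 24 25 26 27 28 29 30 31 32 33
     L  W  L  W  L  W  W  W  W  W  W  W  L  W  L  W  L  W  W  W  W  W  W  W  L  W  L  W  L  W  W  W  W  W
Position 33 is W, so the first player wins.

First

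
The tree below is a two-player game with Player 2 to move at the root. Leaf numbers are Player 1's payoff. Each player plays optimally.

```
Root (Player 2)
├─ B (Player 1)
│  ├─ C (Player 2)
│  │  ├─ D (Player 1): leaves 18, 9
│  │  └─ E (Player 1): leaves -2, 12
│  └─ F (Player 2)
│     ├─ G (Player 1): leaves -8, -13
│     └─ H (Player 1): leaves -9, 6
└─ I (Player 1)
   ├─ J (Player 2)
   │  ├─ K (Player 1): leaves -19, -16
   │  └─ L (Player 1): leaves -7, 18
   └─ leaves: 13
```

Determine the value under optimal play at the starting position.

12

D (Player 1): max(18, 9) = 18
E (Player 1): max(-2, 12) = 12
C (Player 2): min(18, 12) = 12
G (Player 1): max(-8, -13) = -8
H (Player 1): max(-9, 6) = 6
F (Player 2): min(-8, 6) = -8
B (Player 1): max(12, -8) = 12
K (Player 1): max(-19, -16) = -16
L (Player 1): max(-7, 18) = 18
J (Player 2): min(-16, 18) = -16
I (Player 1): max(-16, 13) = 13
Root (Player 2): min(12, 13) = 12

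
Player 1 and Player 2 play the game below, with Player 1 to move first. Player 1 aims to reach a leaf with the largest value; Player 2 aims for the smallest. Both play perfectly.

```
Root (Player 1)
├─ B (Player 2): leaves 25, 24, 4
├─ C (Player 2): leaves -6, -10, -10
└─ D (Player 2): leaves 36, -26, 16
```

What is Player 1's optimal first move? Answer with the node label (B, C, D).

B

B (Player 2): min(25, 24, 4) = 4
C (Player 2): min(-6, -10, -10) = -10
D (Player 2): min(36, -26, 16) = -26
Root (Player 1): max(4, -10, -26) = 4
Player 1 picks the child with the highest value: B (value 4).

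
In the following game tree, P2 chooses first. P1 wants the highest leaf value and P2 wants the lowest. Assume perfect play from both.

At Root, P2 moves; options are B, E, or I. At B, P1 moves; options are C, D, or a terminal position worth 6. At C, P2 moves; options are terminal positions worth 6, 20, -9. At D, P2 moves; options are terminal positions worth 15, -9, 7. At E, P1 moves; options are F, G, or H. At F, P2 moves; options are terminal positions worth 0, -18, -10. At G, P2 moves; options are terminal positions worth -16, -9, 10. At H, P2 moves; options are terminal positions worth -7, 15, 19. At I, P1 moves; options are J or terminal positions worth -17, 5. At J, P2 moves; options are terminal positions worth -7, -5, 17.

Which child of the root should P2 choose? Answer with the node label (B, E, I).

E

C (P2): min(6, 20, -9) = -9
D (P2): min(15, -9, 7) = -9
B (P1): max(-9, -9, 6) = 6
F (P2): min(0, -18, -10) = -18
G (P2): min(-16, -9, 10) = -16
H (P2): min(-7, 15, 19) = -7
E (P1): max(-18, -16, -7) = -7
J (P2): min(-7, -5, 17) = -7
I (P1): max(-7, -17, 5) = 5
Root (P2): min(6, -7, 5) = -7
P2 picks the child with the lowest value: E (value -7).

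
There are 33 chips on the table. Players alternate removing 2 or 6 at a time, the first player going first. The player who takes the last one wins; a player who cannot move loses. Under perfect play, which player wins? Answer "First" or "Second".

Compute winning (W) and losing (L) positions by backward induction:
i:   0  1  2  3  4  5  6  7  8  9 10 11 12 13 14 15 16 17 18 19 20 21 22 23 24 25 26 27 28 29 30 31 32 33
     L  L  W  W  L  L  W  W  L  L  W  W  L  L  W  W  L  L  W  W  L  L  W  W  L  L  W  W  L  L  W  W  L  L
Position 33 is L, so the second player wins.

Second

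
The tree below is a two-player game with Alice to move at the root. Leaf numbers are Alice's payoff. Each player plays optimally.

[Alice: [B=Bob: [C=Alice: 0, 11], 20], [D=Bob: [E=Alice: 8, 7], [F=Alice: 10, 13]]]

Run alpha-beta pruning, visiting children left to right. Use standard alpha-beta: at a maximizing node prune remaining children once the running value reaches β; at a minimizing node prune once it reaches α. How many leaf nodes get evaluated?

5

C [α=-∞,β=+∞]: v=11
B [α=-∞,β=+∞]: v=11
E [α=11,β=+∞]: v=8
D [α=11,β=+∞]: v=8 after child 1 ≤ α → α-cutoff, skip 1
Root [α=-∞,β=+∞]: v=11
Leaves evaluated: 5 of 7.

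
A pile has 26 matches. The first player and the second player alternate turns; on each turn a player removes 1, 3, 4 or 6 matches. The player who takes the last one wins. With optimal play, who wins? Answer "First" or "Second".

First

Mark each pile size as W (mover wins) or L (mover loses):
i:   0  1  2  3  4  5  6  7  8  9 10 11 12 13 14 15 16 17 18 19 20 21 22 23 24 25 26
     L  W  L  W  W  W  W  L  W  L  W  W  W  W  L  W  L  W  W  W  W  L  W  L  W  W  W
Position 26 is W, so the first player wins.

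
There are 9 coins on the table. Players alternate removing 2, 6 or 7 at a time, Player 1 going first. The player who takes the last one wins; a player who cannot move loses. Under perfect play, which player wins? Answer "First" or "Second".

Positions where the player to move wins (W) vs loses (L):
i:   0  1  2  3  4  5  6  7  8  9
     L  L  W  W  L  L  W  W  W  L
Position 9 is L, so the second player wins.

Second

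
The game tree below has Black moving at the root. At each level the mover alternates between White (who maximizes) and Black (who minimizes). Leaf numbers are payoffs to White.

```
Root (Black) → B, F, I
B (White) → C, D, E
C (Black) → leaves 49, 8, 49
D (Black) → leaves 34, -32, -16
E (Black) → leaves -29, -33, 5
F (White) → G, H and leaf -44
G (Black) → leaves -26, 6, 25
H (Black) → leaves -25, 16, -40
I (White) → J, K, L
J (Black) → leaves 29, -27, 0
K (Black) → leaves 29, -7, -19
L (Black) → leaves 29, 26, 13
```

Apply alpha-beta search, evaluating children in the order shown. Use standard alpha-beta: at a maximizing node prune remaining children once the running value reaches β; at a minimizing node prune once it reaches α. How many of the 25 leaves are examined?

C [α=-∞,β=+∞]: v=8
D [α=8,β=+∞]: v=-32 after child 2 ≤ α → α-cutoff, skip 1
E [α=8,β=+∞]: v=-29 after child 1 ≤ α → α-cutoff, skip 2
B [α=-∞,β=+∞]: v=8
G [α=-∞,β=8]: v=-26
H [α=-26,β=8]: v=-40
F [α=-∞,β=8]: v=-26
J [α=-∞,β=-26]: v=-27
K [α=-27,β=-26]: v=-19
I [α=-∞,β=-26]: v=-19 after child 2 ≥ β → β-cutoff, skip 1
Root [α=-∞,β=+∞]: v=-26
Leaves evaluated: 19 of 25.

19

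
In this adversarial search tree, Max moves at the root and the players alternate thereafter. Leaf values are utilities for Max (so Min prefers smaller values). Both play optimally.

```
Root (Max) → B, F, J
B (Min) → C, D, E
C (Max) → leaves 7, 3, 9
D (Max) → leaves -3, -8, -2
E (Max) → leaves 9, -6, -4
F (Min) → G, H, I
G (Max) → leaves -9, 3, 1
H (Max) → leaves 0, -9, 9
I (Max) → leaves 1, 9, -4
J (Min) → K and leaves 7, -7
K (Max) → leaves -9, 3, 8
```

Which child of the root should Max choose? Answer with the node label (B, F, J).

C (Max): max(7, 3, 9) = 9
D (Max): max(-3, -8, -2) = -2
E (Max): max(9, -6, -4) = 9
B (Min): min(9, -2, 9) = -2
G (Max): max(-9, 3, 1) = 3
H (Max): max(0, -9, 9) = 9
I (Max): max(1, 9, -4) = 9
F (Min): min(3, 9, 9) = 3
K (Max): max(-9, 3, 8) = 8
J (Min): min(8, 7, -7) = -7
Root (Max): max(-2, 3, -7) = 3
Max picks the child with the highest value: F (value 3).

F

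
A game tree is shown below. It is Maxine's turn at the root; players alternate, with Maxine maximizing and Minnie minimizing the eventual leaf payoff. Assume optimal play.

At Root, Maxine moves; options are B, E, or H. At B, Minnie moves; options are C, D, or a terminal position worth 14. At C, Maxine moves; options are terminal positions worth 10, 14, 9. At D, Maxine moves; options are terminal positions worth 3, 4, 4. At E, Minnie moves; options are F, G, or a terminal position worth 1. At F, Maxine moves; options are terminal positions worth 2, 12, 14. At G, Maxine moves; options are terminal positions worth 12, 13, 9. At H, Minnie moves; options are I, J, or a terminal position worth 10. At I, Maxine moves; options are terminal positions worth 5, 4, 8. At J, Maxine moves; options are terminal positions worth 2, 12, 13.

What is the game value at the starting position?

8

C (Maxine): max(10, 14, 9) = 14
D (Maxine): max(3, 4, 4) = 4
B (Minnie): min(14, 4, 14) = 4
F (Maxine): max(2, 12, 14) = 14
G (Maxine): max(12, 13, 9) = 13
E (Minnie): min(14, 13, 1) = 1
I (Maxine): max(5, 4, 8) = 8
J (Maxine): max(2, 12, 13) = 13
H (Minnie): min(8, 13, 10) = 8
Root (Maxine): max(4, 1, 8) = 8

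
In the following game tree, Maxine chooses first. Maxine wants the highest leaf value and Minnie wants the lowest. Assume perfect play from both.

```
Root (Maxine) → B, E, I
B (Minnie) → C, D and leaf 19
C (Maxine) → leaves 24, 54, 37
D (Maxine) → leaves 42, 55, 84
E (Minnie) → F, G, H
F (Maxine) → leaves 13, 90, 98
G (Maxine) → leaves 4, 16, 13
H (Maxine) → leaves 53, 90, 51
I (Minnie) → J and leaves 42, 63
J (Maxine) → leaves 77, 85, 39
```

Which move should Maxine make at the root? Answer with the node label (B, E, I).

I

C (Maxine): max(24, 54, 37) = 54
D (Maxine): max(42, 55, 84) = 84
B (Minnie): min(54, 84, 19) = 19
F (Maxine): max(13, 90, 98) = 98
G (Maxine): max(4, 16, 13) = 16
H (Maxine): max(53, 90, 51) = 90
E (Minnie): min(98, 16, 90) = 16
J (Maxine): max(77, 85, 39) = 85
I (Minnie): min(85, 42, 63) = 42
Root (Maxine): max(19, 16, 42) = 42
Maxine picks the child with the highest value: I (value 42).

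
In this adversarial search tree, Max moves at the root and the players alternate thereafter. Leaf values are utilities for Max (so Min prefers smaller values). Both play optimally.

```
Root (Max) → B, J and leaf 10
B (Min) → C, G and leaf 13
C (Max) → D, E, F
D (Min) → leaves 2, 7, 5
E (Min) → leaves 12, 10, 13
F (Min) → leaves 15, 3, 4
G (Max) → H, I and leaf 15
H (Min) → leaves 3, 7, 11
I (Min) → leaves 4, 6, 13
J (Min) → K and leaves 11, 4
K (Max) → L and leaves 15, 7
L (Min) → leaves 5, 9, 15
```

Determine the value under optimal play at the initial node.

10

D (Min): min(2, 7, 5) = 2
E (Min): min(12, 10, 13) = 10
F (Min): min(15, 3, 4) = 3
C (Max): max(2, 10, 3) = 10
H (Min): min(3, 7, 11) = 3
I (Min): min(4, 6, 13) = 4
G (Max): max(3, 4, 15) = 15
B (Min): min(10, 15, 13) = 10
L (Min): min(5, 9, 15) = 5
K (Max): max(5, 15, 7) = 15
J (Min): min(15, 11, 4) = 4
Root (Max): max(10, 4, 10) = 10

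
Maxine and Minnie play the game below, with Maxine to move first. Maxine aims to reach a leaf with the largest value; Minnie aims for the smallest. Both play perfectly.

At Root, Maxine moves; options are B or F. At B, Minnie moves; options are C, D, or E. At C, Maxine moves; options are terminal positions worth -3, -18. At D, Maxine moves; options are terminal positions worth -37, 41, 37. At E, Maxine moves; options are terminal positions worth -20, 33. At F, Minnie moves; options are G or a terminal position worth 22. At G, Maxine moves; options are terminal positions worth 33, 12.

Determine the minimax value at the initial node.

C (Maxine): max(-3, -18) = -3
D (Maxine): max(-37, 41, 37) = 41
E (Maxine): max(-20, 33) = 33
B (Minnie): min(-3, 41, 33) = -3
G (Maxine): max(33, 12) = 33
F (Minnie): min(33, 22) = 22
Root (Maxine): max(-3, 22) = 22

22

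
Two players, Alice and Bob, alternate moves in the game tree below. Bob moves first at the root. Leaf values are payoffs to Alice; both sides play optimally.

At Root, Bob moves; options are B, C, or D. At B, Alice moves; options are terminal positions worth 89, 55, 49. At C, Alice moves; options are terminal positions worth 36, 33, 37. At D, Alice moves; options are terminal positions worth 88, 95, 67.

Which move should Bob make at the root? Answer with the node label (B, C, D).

C

B (Alice): max(89, 55, 49) = 89
C (Alice): max(36, 33, 37) = 37
D (Alice): max(88, 95, 67) = 95
Root (Bob): min(89, 37, 95) = 37
Bob picks the child with the lowest value: C (value 37).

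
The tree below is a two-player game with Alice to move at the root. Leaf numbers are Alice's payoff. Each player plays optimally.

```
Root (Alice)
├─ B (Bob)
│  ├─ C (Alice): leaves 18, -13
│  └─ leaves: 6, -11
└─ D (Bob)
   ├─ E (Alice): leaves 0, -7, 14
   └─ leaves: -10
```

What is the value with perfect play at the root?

-10

C (Alice): max(18, -13) = 18
B (Bob): min(18, 6, -11) = -11
E (Alice): max(0, -7, 14) = 14
D (Bob): min(14, -10) = -10
Root (Alice): max(-11, -10) = -10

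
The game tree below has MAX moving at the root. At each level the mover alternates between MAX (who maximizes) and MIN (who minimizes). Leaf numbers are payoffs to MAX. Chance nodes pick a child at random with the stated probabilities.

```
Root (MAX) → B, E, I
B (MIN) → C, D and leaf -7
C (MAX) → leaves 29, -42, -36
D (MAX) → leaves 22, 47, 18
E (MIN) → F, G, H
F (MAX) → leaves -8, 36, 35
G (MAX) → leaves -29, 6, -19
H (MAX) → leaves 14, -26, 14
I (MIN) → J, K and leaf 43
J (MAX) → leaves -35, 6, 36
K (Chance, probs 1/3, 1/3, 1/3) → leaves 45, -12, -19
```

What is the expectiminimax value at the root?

C (MAX): max(29, -42, -36) = 29
D (MAX): max(22, 47, 18) = 47
B (MIN): min(29, 47, -7) = -7
F (MAX): max(-8, 36, 35) = 36
G (MAX): max(-29, 6, -19) = 6
H (MAX): max(14, -26, 14) = 14
E (MIN): min(36, 6, 14) = 6
J (MAX): max(-35, 6, 36) = 36
K (Chance): 1/3·45 + 1/3·-12 + 1/3·-19 = 4.67
I (MIN): min(36, 4.67, 43) = 4.67
Root (MAX): max(-7, 6, 4.67) = 6

6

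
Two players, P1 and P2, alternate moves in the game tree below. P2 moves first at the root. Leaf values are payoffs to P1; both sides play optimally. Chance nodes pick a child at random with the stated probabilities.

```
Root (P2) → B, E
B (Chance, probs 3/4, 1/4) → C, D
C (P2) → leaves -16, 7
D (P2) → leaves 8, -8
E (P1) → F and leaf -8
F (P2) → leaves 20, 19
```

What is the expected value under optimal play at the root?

C (P2): min(-16, 7) = -16
D (P2): min(8, -8) = -8
B (Chance): 3/4·-16 + 1/4·-8 = -14
F (P2): min(20, 19) = 19
E (P1): max(19, -8) = 19
Root (P2): min(-14, 19) = -14

-14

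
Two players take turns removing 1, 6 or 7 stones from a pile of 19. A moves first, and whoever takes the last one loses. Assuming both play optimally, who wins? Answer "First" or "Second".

First

W/L table (W = player to move can force a win):
i:   0  1  2  3  4  5  6  7  8  9 10 11 12 13 14 15 16 17 18 19
     W  L  W  L  W  L  W  W  W  W  W  W  W  L  W  L  W  L  W  W
Position 19 is W, so the first player wins.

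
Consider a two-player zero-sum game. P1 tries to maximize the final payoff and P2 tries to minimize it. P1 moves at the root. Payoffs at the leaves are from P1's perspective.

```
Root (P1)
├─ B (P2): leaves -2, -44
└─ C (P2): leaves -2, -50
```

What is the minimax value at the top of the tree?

B (P2): min(-2, -44) = -44
C (P2): min(-2, -50) = -50
Root (P1): max(-44, -50) = -44

-44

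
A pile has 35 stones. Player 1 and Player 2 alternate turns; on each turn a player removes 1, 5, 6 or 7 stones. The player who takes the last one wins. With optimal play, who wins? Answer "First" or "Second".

Mark each pile size as W (mover wins) or L (mover loses):
i:   0  1  2  3  4  5  6  7  8  9 10 11 12 13 14 15 16 17 18 19 20 21 22 23 24 25 26 27 28 29 30 31 32 33 34 35
     L  W  L  W  L  W  W  W  W  W  W  W  L  W  L  W  L  W  W  W  W  W  W  W  L  W  L  W  L  W  W  W  W  W  W  W
Position 35 is W, so the first player wins.

First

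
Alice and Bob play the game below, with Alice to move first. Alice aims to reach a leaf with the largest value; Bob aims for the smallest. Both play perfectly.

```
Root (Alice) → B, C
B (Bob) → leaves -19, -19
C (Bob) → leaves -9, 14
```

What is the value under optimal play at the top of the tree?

-9

B (Bob): min(-19, -19) = -19
C (Bob): min(-9, 14) = -9
Root (Alice): max(-19, -9) = -9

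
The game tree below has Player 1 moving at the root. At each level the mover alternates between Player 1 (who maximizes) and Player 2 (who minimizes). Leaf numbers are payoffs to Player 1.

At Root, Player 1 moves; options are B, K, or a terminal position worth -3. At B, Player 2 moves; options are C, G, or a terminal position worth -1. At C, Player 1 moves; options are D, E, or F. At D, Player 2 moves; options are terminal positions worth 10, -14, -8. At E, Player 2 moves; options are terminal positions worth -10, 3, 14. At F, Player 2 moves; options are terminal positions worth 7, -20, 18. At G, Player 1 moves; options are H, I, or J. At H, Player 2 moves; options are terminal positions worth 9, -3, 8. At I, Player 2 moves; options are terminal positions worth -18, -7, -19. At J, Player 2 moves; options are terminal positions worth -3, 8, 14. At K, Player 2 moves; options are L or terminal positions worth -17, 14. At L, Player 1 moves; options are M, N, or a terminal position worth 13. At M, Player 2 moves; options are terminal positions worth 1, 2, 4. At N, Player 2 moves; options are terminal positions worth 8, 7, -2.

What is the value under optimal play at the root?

-3

D (Player 2): min(10, -14, -8) = -14
E (Player 2): min(-10, 3, 14) = -10
F (Player 2): min(7, -20, 18) = -20
C (Player 1): max(-14, -10, -20) = -10
H (Player 2): min(9, -3, 8) = -3
I (Player 2): min(-18, -7, -19) = -19
J (Player 2): min(-3, 8, 14) = -3
G (Player 1): max(-3, -19, -3) = -3
B (Player 2): min(-10, -3, -1) = -10
M (Player 2): min(1, 2, 4) = 1
N (Player 2): min(8, 7, -2) = -2
L (Player 1): max(1, -2, 13) = 13
K (Player 2): min(13, -17, 14) = -17
Root (Player 1): max(-10, -17, -3) = -3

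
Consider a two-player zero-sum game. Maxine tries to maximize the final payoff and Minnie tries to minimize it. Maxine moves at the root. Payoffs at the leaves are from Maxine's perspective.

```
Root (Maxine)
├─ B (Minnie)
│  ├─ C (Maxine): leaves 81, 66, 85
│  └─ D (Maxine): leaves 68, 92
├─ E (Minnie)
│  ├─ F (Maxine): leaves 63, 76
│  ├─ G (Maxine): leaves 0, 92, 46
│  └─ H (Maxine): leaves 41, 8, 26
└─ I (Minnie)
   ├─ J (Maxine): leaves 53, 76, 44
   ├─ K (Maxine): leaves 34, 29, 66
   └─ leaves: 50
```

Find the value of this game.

85

C (Maxine): max(81, 66, 85) = 85
D (Maxine): max(68, 92) = 92
B (Minnie): min(85, 92) = 85
F (Maxine): max(63, 76) = 76
G (Maxine): max(0, 92, 46) = 92
H (Maxine): max(41, 8, 26) = 41
E (Minnie): min(76, 92, 41) = 41
J (Maxine): max(53, 76, 44) = 76
K (Maxine): max(34, 29, 66) = 66
I (Minnie): min(76, 66, 50) = 50
Root (Maxine): max(85, 41, 50) = 85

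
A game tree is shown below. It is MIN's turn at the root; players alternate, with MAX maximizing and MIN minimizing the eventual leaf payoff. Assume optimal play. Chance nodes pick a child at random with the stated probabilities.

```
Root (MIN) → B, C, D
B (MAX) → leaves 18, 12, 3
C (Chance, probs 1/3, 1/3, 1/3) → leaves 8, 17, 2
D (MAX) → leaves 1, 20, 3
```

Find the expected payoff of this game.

9

B (MAX): max(18, 12, 3) = 18
C (Chance): 1/3·8 + 1/3·17 + 1/3·2 = 9
D (MAX): max(1, 20, 3) = 20
Root (MIN): min(18, 9, 20) = 9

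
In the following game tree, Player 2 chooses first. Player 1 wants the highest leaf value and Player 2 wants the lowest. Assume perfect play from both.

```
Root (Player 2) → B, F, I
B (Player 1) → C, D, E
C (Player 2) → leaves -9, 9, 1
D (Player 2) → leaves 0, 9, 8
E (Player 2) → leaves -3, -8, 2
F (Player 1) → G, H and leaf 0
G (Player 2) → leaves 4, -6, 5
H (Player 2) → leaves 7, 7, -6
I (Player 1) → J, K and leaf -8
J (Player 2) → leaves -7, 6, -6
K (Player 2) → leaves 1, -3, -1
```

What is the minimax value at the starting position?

-3

C (Player 2): min(-9, 9, 1) = -9
D (Player 2): min(0, 9, 8) = 0
E (Player 2): min(-3, -8, 2) = -8
B (Player 1): max(-9, 0, -8) = 0
G (Player 2): min(4, -6, 5) = -6
H (Player 2): min(7, 7, -6) = -6
F (Player 1): max(-6, -6, 0) = 0
J (Player 2): min(-7, 6, -6) = -7
K (Player 2): min(1, -3, -1) = -3
I (Player 1): max(-7, -3, -8) = -3
Root (Player 2): min(0, 0, -3) = -3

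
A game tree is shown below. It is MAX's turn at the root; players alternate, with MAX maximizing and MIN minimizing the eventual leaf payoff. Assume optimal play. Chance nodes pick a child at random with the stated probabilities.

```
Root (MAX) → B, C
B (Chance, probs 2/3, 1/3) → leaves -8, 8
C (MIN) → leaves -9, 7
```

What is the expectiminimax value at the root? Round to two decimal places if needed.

B (Chance): 2/3·-8 + 1/3·8 = -2.67
C (MIN): min(-9, 7) = -9
Root (MAX): max(-2.67, -9) = -2.67

-2.67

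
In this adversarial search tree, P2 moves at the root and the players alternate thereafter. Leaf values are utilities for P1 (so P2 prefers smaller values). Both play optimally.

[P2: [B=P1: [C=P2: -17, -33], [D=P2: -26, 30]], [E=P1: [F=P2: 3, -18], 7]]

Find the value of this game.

-26

C (P2): min(-17, -33) = -33
D (P2): min(-26, 30) = -26
B (P1): max(-33, -26) = -26
F (P2): min(3, -18) = -18
E (P1): max(-18, 7) = 7
Root (P2): min(-26, 7) = -26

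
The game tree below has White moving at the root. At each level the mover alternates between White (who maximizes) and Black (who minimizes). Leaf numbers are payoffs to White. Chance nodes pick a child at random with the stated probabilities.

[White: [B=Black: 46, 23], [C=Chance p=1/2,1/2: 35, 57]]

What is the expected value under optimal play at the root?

46

B (Black): min(46, 23) = 23
C (Chance): 1/2·35 + 1/2·57 = 46
Root (White): max(23, 46) = 46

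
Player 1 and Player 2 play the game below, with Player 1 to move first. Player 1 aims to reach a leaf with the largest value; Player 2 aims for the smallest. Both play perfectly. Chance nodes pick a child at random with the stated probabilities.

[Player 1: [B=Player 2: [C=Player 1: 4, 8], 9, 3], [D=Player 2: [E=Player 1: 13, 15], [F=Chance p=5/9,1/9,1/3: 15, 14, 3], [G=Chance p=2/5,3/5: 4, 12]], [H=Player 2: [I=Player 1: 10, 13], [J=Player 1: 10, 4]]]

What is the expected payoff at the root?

10

C (Player 1): max(4, 8) = 8
B (Player 2): min(8, 9, 3) = 3
E (Player 1): max(13, 15) = 15
F (Chance): 5/9·15 + 1/9·14 + 1/3·3 = 10.89
G (Chance): 2/5·4 + 3/5·12 = 8.8
D (Player 2): min(15, 10.89, 8.8) = 8.8
I (Player 1): max(10, 13) = 13
J (Player 1): max(10, 4) = 10
H (Player 2): min(13, 10) = 10
Root (Player 1): max(3, 8.8, 10) = 10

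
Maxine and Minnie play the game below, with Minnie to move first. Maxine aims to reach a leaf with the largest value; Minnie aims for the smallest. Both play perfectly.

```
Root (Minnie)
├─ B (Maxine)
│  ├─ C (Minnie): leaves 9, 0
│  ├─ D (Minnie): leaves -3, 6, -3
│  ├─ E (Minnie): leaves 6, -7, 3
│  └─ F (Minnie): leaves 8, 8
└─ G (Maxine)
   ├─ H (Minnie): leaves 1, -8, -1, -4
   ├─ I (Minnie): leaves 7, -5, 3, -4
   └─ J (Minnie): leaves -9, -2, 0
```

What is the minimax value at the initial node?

-5

C (Minnie): min(9, 0) = 0
D (Minnie): min(-3, 6, -3) = -3
E (Minnie): min(6, -7, 3) = -7
F (Minnie): min(8, 8) = 8
B (Maxine): max(0, -3, -7, 8) = 8
H (Minnie): min(1, -8, -1, -4) = -8
I (Minnie): min(7, -5, 3, -4) = -5
J (Minnie): min(-9, -2, 0) = -9
G (Maxine): max(-8, -5, -9) = -5
Root (Minnie): min(8, -5) = -5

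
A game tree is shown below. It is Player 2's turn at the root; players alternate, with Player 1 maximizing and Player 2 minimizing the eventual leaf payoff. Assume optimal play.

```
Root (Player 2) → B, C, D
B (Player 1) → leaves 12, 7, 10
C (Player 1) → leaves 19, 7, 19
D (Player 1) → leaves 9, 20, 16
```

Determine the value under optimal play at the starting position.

12

B (Player 1): max(12, 7, 10) = 12
C (Player 1): max(19, 7, 19) = 19
D (Player 1): max(9, 20, 16) = 20
Root (Player 2): min(12, 19, 20) = 12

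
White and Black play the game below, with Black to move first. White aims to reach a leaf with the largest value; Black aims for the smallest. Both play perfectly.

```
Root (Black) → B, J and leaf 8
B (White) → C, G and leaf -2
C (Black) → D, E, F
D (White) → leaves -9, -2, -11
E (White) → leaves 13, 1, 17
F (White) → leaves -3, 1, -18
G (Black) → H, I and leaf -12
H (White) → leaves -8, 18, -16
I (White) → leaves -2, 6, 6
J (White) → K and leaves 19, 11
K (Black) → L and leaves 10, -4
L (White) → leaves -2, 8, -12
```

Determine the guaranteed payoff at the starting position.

-2

D (White): max(-9, -2, -11) = -2
E (White): max(13, 1, 17) = 17
F (White): max(-3, 1, -18) = 1
C (Black): min(-2, 17, 1) = -2
H (White): max(-8, 18, -16) = 18
I (White): max(-2, 6, 6) = 6
G (Black): min(18, 6, -12) = -12
B (White): max(-2, -12, -2) = -2
L (White): max(-2, 8, -12) = 8
K (Black): min(8, 10, -4) = -4
J (White): max(-4, 19, 11) = 19
Root (Black): min(-2, 19, 8) = -2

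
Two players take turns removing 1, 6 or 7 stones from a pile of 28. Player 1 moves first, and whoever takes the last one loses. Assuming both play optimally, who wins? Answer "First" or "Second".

W/L table (W = player to move can force a win):
i:   0  1  2  3  4  5  6  7  8  9 10 11 12 13 14 15 16 17 18 19 20 21 22 23 24 25 26 27 28
     W  L  W  L  W  L  W  W  W  W  W  W  W  L  W  L  W  L  W  W  W  W  W  W  W  L  W  L  W
Position 28 is W, so the first player wins.

First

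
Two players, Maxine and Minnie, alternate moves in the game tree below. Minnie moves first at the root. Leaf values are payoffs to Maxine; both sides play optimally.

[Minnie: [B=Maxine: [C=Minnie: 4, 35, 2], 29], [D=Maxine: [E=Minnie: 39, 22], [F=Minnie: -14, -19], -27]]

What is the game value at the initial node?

22

C (Minnie): min(4, 35, 2) = 2
B (Maxine): max(2, 29) = 29
E (Minnie): min(39, 22) = 22
F (Minnie): min(-14, -19) = -19
D (Maxine): max(22, -19, -27) = 22
Root (Minnie): min(29, 22) = 22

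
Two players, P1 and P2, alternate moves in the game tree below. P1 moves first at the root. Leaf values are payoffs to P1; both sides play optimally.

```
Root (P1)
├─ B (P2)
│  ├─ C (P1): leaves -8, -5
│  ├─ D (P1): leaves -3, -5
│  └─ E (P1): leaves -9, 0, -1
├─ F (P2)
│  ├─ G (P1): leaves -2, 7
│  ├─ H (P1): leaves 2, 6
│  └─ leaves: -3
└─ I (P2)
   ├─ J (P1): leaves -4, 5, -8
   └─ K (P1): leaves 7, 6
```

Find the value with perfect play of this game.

C (P1): max(-8, -5) = -5
D (P1): max(-3, -5) = -3
E (P1): max(-9, 0, -1) = 0
B (P2): min(-5, -3, 0) = -5
G (P1): max(-2, 7) = 7
H (P1): max(2, 6) = 6
F (P2): min(7, 6, -3) = -3
J (P1): max(-4, 5, -8) = 5
K (P1): max(7, 6) = 7
I (P2): min(5, 7) = 5
Root (P1): max(-5, -3, 5) = 5

5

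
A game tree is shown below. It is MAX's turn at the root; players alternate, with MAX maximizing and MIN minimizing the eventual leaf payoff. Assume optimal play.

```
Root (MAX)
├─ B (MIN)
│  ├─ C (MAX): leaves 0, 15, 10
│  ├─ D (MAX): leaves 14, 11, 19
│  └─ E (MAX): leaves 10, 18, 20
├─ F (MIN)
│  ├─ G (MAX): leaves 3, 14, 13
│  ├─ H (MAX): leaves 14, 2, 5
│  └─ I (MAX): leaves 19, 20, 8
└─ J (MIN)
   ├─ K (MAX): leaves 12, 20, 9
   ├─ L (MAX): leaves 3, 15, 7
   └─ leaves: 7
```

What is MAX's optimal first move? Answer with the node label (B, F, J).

C (MAX): max(0, 15, 10) = 15
D (MAX): max(14, 11, 19) = 19
E (MAX): max(10, 18, 20) = 20
B (MIN): min(15, 19, 20) = 15
G (MAX): max(3, 14, 13) = 14
H (MAX): max(14, 2, 5) = 14
I (MAX): max(19, 20, 8) = 20
F (MIN): min(14, 14, 20) = 14
K (MAX): max(12, 20, 9) = 20
L (MAX): max(3, 15, 7) = 15
J (MIN): min(20, 15, 7) = 7
Root (MAX): max(15, 14, 7) = 15
MAX picks the child with the highest value: B (value 15).

B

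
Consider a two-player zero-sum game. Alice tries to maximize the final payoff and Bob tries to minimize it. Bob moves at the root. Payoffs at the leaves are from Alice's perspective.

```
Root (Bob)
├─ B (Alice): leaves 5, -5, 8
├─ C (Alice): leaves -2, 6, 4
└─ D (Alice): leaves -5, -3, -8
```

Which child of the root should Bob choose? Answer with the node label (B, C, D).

B (Alice): max(5, -5, 8) = 8
C (Alice): max(-2, 6, 4) = 6
D (Alice): max(-5, -3, -8) = -3
Root (Bob): min(8, 6, -3) = -3
Bob picks the child with the lowest value: D (value -3).

D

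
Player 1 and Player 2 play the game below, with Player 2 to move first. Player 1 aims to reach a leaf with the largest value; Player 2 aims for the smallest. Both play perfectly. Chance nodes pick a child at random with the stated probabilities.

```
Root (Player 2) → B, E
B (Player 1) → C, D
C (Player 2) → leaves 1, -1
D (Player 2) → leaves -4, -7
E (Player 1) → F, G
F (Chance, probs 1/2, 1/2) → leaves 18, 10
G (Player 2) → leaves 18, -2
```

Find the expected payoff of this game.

C (Player 2): min(1, -1) = -1
D (Player 2): min(-4, -7) = -7
B (Player 1): max(-1, -7) = -1
F (Chance): 1/2·18 + 1/2·10 = 14
G (Player 2): min(18, -2) = -2
E (Player 1): max(14, -2) = 14
Root (Player 2): min(-1, 14) = -1

-1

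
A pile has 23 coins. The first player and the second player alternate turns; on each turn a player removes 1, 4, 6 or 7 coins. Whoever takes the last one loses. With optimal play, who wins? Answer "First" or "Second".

First

Mark each pile size as W (mover wins) or L (mover loses):
i:   0  1  2  3  4  5  6  7  8  9 10 11 12 13 14 15 16 17 18 19 20 21 22 23
     W  L  W  L  W  W  L  W  W  W  W  L  W  W  L  W  L  W  W  L  W  W  W  W
Position 23 is W, so the first player wins.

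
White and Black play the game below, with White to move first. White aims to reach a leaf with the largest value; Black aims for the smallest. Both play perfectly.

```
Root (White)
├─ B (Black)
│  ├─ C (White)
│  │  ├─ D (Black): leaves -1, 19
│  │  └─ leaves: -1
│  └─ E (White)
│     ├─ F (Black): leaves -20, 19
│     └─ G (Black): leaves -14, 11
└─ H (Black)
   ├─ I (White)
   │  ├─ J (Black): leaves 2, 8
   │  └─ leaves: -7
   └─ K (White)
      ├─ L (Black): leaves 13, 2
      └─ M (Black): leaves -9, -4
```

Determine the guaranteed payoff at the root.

2

D (Black): min(-1, 19) = -1
C (White): max(-1, -1) = -1
F (Black): min(-20, 19) = -20
G (Black): min(-14, 11) = -14
E (White): max(-20, -14) = -14
B (Black): min(-1, -14) = -14
J (Black): min(2, 8) = 2
I (White): max(2, -7) = 2
L (Black): min(13, 2) = 2
M (Black): min(-9, -4) = -9
K (White): max(2, -9) = 2
H (Black): min(2, 2) = 2
Root (White): max(-14, 2) = 2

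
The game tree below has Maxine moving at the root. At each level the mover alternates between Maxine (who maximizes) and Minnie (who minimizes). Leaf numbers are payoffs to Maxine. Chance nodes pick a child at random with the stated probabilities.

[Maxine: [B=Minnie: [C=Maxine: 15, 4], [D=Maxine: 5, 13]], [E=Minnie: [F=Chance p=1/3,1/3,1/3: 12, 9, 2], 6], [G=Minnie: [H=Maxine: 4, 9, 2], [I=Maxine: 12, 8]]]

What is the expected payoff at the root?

C (Maxine): max(15, 4) = 15
D (Maxine): max(5, 13) = 13
B (Minnie): min(15, 13) = 13
F (Chance): 1/3·12 + 1/3·9 + 1/3·2 = 7.67
E (Minnie): min(7.67, 6) = 6
H (Maxine): max(4, 9, 2) = 9
I (Maxine): max(12, 8) = 12
G (Minnie): min(9, 12) = 9
Root (Maxine): max(13, 6, 9) = 13

13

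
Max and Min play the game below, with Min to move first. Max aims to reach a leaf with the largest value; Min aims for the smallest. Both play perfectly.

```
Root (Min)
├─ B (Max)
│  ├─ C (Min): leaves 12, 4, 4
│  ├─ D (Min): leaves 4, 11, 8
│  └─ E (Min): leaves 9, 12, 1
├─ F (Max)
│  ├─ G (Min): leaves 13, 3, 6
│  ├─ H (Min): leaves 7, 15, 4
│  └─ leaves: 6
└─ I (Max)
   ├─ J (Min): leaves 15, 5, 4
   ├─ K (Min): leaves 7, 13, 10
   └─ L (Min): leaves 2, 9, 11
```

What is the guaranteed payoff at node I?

J: min(15, 5, 4) = 4
K: min(7, 13, 10) = 7
L: min(2, 9, 11) = 2
I: max(4, 7, 2) = 7

7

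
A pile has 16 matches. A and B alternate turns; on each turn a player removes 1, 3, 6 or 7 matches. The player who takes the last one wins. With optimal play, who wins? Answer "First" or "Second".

i:   0  1  2  3  4  5  6  7  8  9 10 11 12 13 14 15 16
     L  W  L  W  L  W  W  W  W  W  W  W  L  W  L  W  L
Position 16 is L, so the second player wins.

Second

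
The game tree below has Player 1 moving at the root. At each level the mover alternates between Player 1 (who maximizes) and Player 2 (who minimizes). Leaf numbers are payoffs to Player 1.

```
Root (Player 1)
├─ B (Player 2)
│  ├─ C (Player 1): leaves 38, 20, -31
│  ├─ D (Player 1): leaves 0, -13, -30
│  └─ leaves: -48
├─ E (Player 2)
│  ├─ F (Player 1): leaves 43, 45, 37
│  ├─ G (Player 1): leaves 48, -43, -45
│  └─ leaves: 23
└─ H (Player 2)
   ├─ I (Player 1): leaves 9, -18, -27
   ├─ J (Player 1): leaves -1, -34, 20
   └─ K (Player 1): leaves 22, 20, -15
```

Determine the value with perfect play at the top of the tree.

23

C (Player 1): max(38, 20, -31) = 38
D (Player 1): max(0, -13, -30) = 0
B (Player 2): min(38, 0, -48) = -48
F (Player 1): max(43, 45, 37) = 45
G (Player 1): max(48, -43, -45) = 48
E (Player 2): min(45, 48, 23) = 23
I (Player 1): max(9, -18, -27) = 9
J (Player 1): max(-1, -34, 20) = 20
K (Player 1): max(22, 20, -15) = 22
H (Player 2): min(9, 20, 22) = 9
Root (Player 1): max(-48, 23, 9) = 23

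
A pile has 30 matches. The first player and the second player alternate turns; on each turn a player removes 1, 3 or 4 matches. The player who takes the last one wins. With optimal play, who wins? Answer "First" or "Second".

i:   0  1  2  3  4  5  6  7  8  9 10 11 12 13 14 15 16 17 18 19 20 21 22 23 24 25 26 27 28 29 30
     L  W  L  W  W  W  W  L  W  L  W  W  W  W  L  W  L  W  W  W  W  L  W  L  W  W  W  W  L  W  L
Position 30 is L, so the second player wins.

Second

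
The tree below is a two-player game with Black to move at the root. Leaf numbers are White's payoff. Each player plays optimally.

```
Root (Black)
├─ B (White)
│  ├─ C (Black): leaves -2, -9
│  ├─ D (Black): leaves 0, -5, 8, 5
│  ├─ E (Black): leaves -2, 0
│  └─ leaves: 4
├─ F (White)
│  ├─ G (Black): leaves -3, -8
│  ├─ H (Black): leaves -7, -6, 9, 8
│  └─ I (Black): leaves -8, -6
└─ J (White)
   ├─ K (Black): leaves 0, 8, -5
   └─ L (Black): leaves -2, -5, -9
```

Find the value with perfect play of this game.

C (Black): min(-2, -9) = -9
D (Black): min(0, -5, 8, 5) = -5
E (Black): min(-2, 0) = -2
B (White): max(-9, -5, -2, 4) = 4
G (Black): min(-3, -8) = -8
H (Black): min(-7, -6, 9, 8) = -7
I (Black): min(-8, -6) = -8
F (White): max(-8, -7, -8) = -7
K (Black): min(0, 8, -5) = -5
L (Black): min(-2, -5, -9) = -9
J (White): max(-5, -9) = -5
Root (Black): min(4, -7, -5) = -7

-7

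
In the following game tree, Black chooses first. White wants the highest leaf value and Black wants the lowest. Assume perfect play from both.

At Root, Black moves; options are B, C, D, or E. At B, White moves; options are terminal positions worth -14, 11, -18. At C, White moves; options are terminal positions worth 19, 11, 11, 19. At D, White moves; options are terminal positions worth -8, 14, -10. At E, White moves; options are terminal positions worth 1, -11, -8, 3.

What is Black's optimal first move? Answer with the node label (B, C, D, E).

B (White): max(-14, 11, -18) = 11
C (White): max(19, 11, 11, 19) = 19
D (White): max(-8, 14, -10) = 14
E (White): max(1, -11, -8, 3) = 3
Root (Black): min(11, 19, 14, 3) = 3
Black picks the child with the lowest value: E (value 3).

E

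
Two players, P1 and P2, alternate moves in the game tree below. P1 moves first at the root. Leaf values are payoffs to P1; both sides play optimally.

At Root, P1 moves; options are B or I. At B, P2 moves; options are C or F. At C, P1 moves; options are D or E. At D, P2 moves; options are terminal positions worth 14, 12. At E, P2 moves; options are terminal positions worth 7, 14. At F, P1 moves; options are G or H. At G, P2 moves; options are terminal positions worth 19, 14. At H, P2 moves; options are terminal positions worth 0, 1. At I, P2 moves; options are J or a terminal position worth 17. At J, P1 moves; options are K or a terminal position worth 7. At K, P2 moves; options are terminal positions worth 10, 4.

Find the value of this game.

12

D (P2): min(14, 12) = 12
E (P2): min(7, 14) = 7
C (P1): max(12, 7) = 12
G (P2): min(19, 14) = 14
H (P2): min(0, 1) = 0
F (P1): max(14, 0) = 14
B (P2): min(12, 14) = 12
K (P2): min(10, 4) = 4
J (P1): max(4, 7) = 7
I (P2): min(7, 17) = 7
Root (P1): max(12, 7) = 12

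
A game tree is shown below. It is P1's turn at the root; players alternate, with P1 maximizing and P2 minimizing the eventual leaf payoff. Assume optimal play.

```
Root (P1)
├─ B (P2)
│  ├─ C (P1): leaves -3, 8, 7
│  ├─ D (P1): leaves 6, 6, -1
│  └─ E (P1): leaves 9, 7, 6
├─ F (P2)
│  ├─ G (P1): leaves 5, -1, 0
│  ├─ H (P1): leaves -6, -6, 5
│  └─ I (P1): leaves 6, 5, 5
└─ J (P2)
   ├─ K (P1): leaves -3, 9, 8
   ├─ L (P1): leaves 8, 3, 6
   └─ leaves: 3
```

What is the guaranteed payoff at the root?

6

C (P1): max(-3, 8, 7) = 8
D (P1): max(6, 6, -1) = 6
E (P1): max(9, 7, 6) = 9
B (P2): min(8, 6, 9) = 6
G (P1): max(5, -1, 0) = 5
H (P1): max(-6, -6, 5) = 5
I (P1): max(6, 5, 5) = 6
F (P2): min(5, 5, 6) = 5
K (P1): max(-3, 9, 8) = 9
L (P1): max(8, 3, 6) = 8
J (P2): min(9, 8, 3) = 3
Root (P1): max(6, 5, 3) = 6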